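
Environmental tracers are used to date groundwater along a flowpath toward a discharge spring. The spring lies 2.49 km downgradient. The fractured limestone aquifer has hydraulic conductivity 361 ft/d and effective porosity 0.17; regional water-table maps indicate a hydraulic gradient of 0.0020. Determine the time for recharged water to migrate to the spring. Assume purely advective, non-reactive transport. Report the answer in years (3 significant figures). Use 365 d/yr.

K = 361 ft/d × 0.3048 = 110.0 m/d
Darcy flux q = K·i = 110.0 × 0.0020 = 0.2201 m/d
v_s = q/n_e = 0.2201/0.17 = 1.295 m/d
L = 2.49 km = 2490 m
t = L / v = 2490 / 1.295 = 1924 d
   = 1924 / 365 = 5.27 yr

5.27 years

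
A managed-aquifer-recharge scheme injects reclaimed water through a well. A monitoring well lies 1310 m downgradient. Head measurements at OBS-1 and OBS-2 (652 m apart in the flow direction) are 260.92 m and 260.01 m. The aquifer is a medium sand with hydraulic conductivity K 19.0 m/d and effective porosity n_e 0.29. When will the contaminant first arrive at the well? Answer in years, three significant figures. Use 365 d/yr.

Hydraulic gradient i = (260.92 − 260.01) / 652 = 0.91 / 652 = 0.001396
q = Ki = 19.0 × 0.001396 = 0.02652 m/d
Seepage velocity v = q / n = 0.02652 / 0.29 = 0.09144 m/d
t = L / v = 1310 / 0.09144 = 14330 d
   = 14330 / 365 = 39.2 yr

39.2 years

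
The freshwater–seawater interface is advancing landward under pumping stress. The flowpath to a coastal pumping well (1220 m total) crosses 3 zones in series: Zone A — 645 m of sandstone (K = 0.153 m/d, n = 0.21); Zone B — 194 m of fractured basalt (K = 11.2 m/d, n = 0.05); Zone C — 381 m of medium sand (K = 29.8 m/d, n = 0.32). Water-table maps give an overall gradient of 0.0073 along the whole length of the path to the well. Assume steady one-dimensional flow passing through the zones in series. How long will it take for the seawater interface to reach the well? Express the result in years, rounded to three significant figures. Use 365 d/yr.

349 years

For zones in series the flux q is common to all zones; the equivalent conductivity is the harmonic (thickness-weighted) mean, K_eq = L_total / Σ(L_j/K_j).
Σ(L/K) = 645/0.153 + 194/11.2 + 381/29.8 = 4216 + 17.32 + 12.79 = 4246 d
K_eq = L_total / Σ(L/K) = 1220 / 4246 = 0.2873 m/d
q = K_eq · i = 0.2873 × 0.0073 = 0.002098 m/d (same in every zone)
Zone A: v = q/n = 0.002098/0.21 = 0.009989 m/d → t_A = 645/0.009989 = 64570 d
Zone B: v = q/n = 0.002098/0.05 = 0.04195 m/d → t_B = 194/0.04195 = 4624 d
Zone C: v = q/n = 0.002098/0.32 = 0.006555 m/d → t_C = 381/0.006555 = 58120 d
Total t = 64570 + 4624 + 58120 = 127300 d
   = 127300 / 365 = 349 yr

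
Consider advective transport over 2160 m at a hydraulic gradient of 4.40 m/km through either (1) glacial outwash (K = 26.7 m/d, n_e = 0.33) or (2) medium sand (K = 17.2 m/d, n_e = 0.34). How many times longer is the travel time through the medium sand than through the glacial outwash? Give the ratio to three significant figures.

1.60

Unit 1 (glacial outwash): v = 26.7×0.0044/0.33 = 0.3560 m/d, t = 2160/0.3560 = 6067 d
Unit 2 (medium sand): v = 17.2×0.0044/0.34 = 0.2226 m/d, t = 2160/0.2226 = 9704 d
t(medium sand) / t(glacial outwash) = 9704/6067 = 1.60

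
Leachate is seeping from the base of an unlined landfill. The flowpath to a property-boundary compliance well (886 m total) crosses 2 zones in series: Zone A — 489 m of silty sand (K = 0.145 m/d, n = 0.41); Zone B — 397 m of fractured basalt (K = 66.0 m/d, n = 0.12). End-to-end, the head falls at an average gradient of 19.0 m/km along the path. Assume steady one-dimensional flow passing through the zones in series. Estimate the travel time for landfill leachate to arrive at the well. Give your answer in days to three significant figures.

Continuity: the same q passes through each zone, so ΔH = q·Σ(L_j/K_j) — the zones act as resistances in series.
Σ(L/K) = 489/0.145 + 397/66.0 = 3372 + 6.015 = 3378 d
K_eq = L_total / Σ(L/K) = 886 / 3378 = 0.2623 m/d
q = K_eq · i = 0.2623 × 0.019 = 0.004983 m/d (same in every zone)
Zone A: v = q/n = 0.004983/0.41 = 0.01215 m/d → t_A = 489/0.01215 = 40240 d
Zone B: v = q/n = 0.004983/0.12 = 0.04152 m/d → t_B = 397/0.04152 = 9561 d
Total t = 40240 + 9561 = 49800 d

49800 days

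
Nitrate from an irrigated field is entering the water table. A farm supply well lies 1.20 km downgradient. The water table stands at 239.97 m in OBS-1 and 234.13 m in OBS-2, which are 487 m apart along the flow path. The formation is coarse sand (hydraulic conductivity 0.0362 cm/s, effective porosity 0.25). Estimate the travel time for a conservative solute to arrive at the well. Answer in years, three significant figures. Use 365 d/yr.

2.19 years

Hydraulic gradient i = (239.97 − 234.13) / 487 = 5.84 / 487 = 0.01199
K = 0.0362 cm/s × 864 = 31.28 m/d
Darcy flux q = K·i = 31.28 × 0.01199 = 0.3751 m/d
Seepage velocity v = q / n = 0.3751 / 0.25 = 1.500 m/d
L = 1.20 km = 1200 m
t = L / v = 1200 / 1.500 = 799.9 d
   = 799.9 / 365 = 2.19 yr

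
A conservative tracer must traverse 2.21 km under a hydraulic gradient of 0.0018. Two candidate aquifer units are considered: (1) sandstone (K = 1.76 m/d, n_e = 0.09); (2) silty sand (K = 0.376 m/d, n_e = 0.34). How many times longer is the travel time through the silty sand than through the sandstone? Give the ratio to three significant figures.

Unit 1 (sandstone): v = 1.76×0.0018/0.09 = 0.03520 m/d, t = 2210/0.03520 = 62780 d
Unit 2 (silty sand): v = 0.376×0.0018/0.34 = 0.001991 m/d, t = 2210/0.001991 = 1.110e6 d
t(silty sand) / t(sandstone) = 1.110e6/62780 = 17.7

17.7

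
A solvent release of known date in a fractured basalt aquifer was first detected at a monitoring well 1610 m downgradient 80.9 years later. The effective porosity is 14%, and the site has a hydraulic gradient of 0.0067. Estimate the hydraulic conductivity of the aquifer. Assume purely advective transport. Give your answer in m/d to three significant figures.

1.14 m/d

t = 80.9 years = 29530 d
v = L / t = 1610 / 29530 = 0.05452 m/d
K = v · n / i = 0.05452 × 0.14 / 0.0067 = 1.14 m/d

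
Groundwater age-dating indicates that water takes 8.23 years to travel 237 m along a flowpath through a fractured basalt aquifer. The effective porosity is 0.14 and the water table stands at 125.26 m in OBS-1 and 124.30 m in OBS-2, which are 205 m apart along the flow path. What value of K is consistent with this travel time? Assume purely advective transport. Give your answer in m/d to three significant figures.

Hydraulic gradient i = (125.26 − 124.30) / 205 = 0.96 / 205 = 0.004683
t = 8.23 years = 3004 d
v = L / t = 237 / 3004 = 0.07890 m/d
K = v · n / i = 0.07890 × 0.14 / 0.004683 = 2.36 m/d

2.36 m/d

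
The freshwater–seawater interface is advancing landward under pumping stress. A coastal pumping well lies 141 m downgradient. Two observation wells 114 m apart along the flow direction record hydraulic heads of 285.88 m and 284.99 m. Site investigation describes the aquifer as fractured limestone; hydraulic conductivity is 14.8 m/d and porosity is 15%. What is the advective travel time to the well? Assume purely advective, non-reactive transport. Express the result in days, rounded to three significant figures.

Hydraulic gradient i = (285.88 − 284.99) / 114 = 0.89 / 114 = 0.007807
Specific discharge q = 14.8 × 0.007807 = 0.1155 m/d
v = Ki/n = 14.8·0.007807/0.15 = 0.7703 m/d
t = L / v = 141 / 0.7703 = 183.0 d

183 days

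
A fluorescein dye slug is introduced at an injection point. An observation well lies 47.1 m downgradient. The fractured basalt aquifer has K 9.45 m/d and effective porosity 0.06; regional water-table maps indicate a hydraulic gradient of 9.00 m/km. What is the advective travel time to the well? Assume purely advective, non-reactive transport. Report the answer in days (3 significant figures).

Specific discharge q = 9.45 × 0.0090 = 0.08505 m/d
v = Ki/n = 9.45·0.0090/0.06 = 1.417 m/d
t = L / v = 47.1 / 1.417 = 33.23 d

33.2 days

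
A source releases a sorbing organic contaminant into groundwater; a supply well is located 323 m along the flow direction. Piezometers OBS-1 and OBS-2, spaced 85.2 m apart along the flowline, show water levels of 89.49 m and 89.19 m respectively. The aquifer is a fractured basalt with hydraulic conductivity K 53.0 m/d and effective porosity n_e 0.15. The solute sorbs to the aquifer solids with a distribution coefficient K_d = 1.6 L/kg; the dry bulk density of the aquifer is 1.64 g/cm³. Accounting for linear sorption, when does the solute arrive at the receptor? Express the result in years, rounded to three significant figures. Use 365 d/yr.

Hydraulic gradient i = (89.49 − 89.19) / 85.2 = 0.30 / 85.2 = 0.003521
Darcy flux q = K·i = 53.0 × 0.003521 = 0.1866 m/d
v_s = q/n_e = 0.1866/0.15 = 1.244 m/d
Retardation R = 1 + ρ_b·K_d/n = 1 + 1.64×1.6/0.15 = 18.49
Contaminant velocity v_c = v/R = 1.244/18.49 = 0.06727 m/d
t = L/v_c = 323/0.06727 = 4801 d
   = 4801/365 = 13.2 yr

13.2 years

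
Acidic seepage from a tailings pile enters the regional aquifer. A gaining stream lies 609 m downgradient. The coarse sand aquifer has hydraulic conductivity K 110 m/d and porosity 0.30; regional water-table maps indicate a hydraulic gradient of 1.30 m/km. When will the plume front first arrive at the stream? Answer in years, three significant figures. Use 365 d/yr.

3.50 years

q = Ki = 110 × 0.0013 = 0.1430 m/d
Seepage velocity v = q / n = 0.1430 / 0.30 = 0.4767 m/d
t = L / v = 609 / 0.4767 = 1278 d
   = 1278 / 365 = 3.50 yr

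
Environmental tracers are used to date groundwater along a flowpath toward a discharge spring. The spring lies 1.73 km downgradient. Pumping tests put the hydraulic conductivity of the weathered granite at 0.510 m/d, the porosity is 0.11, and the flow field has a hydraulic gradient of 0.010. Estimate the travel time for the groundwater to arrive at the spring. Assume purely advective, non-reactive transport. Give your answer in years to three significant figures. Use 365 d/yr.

Specific discharge q = 0.510 × 0.010 = 0.005100 m/d
Seepage velocity v = q / n = 0.005100 / 0.11 = 0.04636 m/d
L = 1.73 km = 1730 m
t = L / v = 1730 / 0.04636 = 37310 d
   = 37310 / 365 = 102 yr

102 years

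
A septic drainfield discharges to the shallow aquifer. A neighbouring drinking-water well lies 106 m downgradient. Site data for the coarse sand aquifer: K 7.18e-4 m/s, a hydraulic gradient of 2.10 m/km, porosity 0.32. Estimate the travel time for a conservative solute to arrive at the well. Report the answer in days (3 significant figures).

260 days

K = 7.18e-4 m/s × 86400 s/d = 62.04 m/d
q = Ki = 62.04 × 0.0021 = 0.1303 m/d
Seepage velocity v = q / n = 0.1303 / 0.32 = 0.4071 m/d
t = L / v = 106 / 0.4071 = 260.4 d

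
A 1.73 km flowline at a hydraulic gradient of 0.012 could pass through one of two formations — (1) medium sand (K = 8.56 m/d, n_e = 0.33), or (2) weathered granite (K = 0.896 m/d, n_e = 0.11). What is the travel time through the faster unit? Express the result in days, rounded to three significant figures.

5560 days

Unit 1 (medium sand): v = 8.56×0.012/0.33 = 0.3113 m/d, t = 1730/0.3113 = 5558 d
Unit 2 (weathered granite): v = 0.896×0.012/0.11 = 0.09775 m/d, t = 1730/0.09775 = 17700 d
Faster unit: t = 5560 d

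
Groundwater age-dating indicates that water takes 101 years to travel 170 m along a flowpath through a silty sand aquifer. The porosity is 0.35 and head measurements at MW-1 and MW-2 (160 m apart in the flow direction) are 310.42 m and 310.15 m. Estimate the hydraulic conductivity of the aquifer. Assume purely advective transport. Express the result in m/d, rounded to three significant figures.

Hydraulic gradient i = (310.42 − 310.15) / 160 = 0.27 / 160 = 0.001688
t = 101 years = 36870 d
v = L / t = 170 / 36870 = 0.004611 m/d
K = v · n / i = 0.004611 × 0.35 / 0.001688 = 0.956 m/d

0.956 m/d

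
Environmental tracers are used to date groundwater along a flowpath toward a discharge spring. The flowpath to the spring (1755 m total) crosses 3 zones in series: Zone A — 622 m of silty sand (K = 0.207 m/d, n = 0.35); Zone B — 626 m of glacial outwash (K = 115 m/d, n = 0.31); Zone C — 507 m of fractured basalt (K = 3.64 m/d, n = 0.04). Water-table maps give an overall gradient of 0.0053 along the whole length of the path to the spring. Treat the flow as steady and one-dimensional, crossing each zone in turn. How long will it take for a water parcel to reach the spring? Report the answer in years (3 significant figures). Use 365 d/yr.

For zones in series the flux q is common to all zones; the equivalent conductivity is the harmonic (thickness-weighted) mean, K_eq = L_total / Σ(L_j/K_j).
Σ(L/K) = 622/0.207 + 626/115 + 507/3.64 = 3005 + 5.443 + 139.3 = 3150 d
K_eq = L_total / Σ(L/K) = 1755 / 3150 = 0.5572 m/d
q = K_eq · i = 0.5572 × 0.0053 = 0.002953 m/d (same in every zone)
Zone A: v = q/n = 0.002953/0.35 = 0.008438 m/d → t_A = 622/0.008438 = 73710 d
Zone B: v = q/n = 0.002953/0.31 = 0.009527 m/d → t_B = 626/0.009527 = 65710 d
Zone C: v = q/n = 0.002953/0.04 = 0.07383 m/d → t_C = 507/0.07383 = 6867 d
Total t = 73710 + 65710 + 6867 = 146300 d
   = 146300 / 365 = 401 yr

401 years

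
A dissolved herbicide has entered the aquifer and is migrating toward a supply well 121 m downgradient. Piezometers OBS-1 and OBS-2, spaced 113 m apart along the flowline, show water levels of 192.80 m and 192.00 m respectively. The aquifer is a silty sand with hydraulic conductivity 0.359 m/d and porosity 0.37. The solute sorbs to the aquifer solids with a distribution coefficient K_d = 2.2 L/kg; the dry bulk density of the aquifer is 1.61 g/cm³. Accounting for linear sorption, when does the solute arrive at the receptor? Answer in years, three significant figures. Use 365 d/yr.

Hydraulic gradient i = (192.80 − 192.00) / 113 = 0.80 / 113 = 0.007080
Darcy flux q = K·i = 0.359 × 0.007080 = 0.002542 m/d
v_s = q/n_e = 0.002542/0.37 = 0.006869 m/d
Retardation R = 1 + ρ_b·K_d/n = 1 + 1.61×2.2/0.37 = 10.57
Contaminant velocity v_c = v/R = 0.006869/10.57 = 6.497e-4 m/d
t = L/v_c = 121/6.497e-4 = 186200 d
   = 186200/365 = 510 yr

510 years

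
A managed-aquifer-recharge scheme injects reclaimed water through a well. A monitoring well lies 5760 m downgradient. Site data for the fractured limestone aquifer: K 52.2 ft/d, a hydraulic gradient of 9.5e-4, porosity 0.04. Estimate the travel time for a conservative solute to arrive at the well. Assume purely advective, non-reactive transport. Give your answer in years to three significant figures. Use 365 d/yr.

K = 52.2 ft/d × 0.3048 = 15.91 m/d
Specific discharge q = 15.91 × 9.5e-4 = 0.01512 m/d
v = Ki/n = 15.91·9.5e-4/0.04 = 0.3779 m/d
t = L / v = 5760 / 0.3779 = 15240 d
   = 15240 / 365 = 41.8 yr

41.8 years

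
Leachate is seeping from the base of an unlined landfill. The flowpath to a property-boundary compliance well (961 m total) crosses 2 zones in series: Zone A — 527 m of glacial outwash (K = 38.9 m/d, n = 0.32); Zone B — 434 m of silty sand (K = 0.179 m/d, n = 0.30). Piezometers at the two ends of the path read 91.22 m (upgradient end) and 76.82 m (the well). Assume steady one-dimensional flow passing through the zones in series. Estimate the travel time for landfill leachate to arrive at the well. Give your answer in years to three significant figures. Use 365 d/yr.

139 years

Total head drop ΔH = 91.22 − 76.82 = 14.40 m
Steady 1-D flow in series ⇒ the Darcy flux q is identical in every zone and the zone head losses add (resistances L/K in series).
Σ(L/K) = 527/38.9 + 434/0.179 = 13.55 + 2425 = 2438 d
q = ΔH / Σ(L/K) = 14.40 / 2438 = 0.005906 m/d (same in every zone)
Zone A: v = q/n = 0.005906/0.32 = 0.01846 m/d → t_A = 527/0.01846 = 28550 d
Zone B: v = q/n = 0.005906/0.30 = 0.01969 m/d → t_B = 434/0.01969 = 22040 d
Total t = 28550 + 22040 = 50600 d
   = 50600 / 365 = 139 yr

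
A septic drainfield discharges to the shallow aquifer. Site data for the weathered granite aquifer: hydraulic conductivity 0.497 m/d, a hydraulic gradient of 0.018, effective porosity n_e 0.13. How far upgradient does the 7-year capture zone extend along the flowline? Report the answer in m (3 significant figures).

176 m

Darcy flux q = K·i = 0.497 × 0.018 = 0.008946 m/d
Seepage velocity v = q / n = 0.008946 / 0.13 = 0.06882 m/d
T = 7 yr × 365 = 2555 d
L = v × T = 0.06882 × 2555 = 175.8 m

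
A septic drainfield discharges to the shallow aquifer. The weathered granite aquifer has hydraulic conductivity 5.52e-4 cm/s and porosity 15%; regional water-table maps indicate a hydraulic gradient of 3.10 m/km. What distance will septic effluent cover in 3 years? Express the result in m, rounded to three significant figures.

K = 5.52e-4 cm/s × 864 = 0.4769 m/d
Darcy flux q = K·i = 0.4769 × 0.0031 = 0.001478 m/d
v_s = q/n_e = 0.001478/0.15 = 0.009857 m/d
T = 3 yr × 365 = 1095 d
L = v × T = 0.009857 × 1095 = 10.79 m

10.8 m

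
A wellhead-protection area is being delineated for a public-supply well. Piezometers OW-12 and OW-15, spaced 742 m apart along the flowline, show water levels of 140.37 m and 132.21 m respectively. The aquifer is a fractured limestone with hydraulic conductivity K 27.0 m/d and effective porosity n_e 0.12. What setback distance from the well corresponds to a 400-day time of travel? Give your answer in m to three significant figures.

Hydraulic gradient i = (140.37 − 132.21) / 742 = 8.16 / 742 = 0.01100
q = Ki = 27.0 × 0.01100 = 0.2969 m/d
v = Ki/n = 27.0·0.01100/0.12 = 2.474 m/d
L = v × T = 2.474 × 400 = 989.8 m

990 m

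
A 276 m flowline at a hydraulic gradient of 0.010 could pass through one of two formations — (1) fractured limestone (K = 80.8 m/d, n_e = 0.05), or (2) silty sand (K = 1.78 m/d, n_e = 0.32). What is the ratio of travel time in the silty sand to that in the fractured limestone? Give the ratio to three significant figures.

291

Unit 1 (fractured limestone): v = 80.8×0.010/0.05 = 16.16 m/d, t = 276/16.16 = 17.08 d
Unit 2 (silty sand): v = 1.78×0.010/0.32 = 0.05563 m/d, t = 276/0.05563 = 4962 d
t(silty sand) / t(fractured limestone) = 4962/17.08 = 291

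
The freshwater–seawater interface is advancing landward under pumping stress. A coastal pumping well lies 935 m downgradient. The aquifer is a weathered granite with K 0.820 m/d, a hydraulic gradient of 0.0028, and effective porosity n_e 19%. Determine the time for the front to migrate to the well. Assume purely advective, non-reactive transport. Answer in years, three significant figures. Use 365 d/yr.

Specific discharge q = 0.820 × 0.0028 = 0.002296 m/d
Average linear velocity = 0.002296 / 0.19 = 0.01208 m/d
t = L / v = 935 / 0.01208 = 77370 d
   = 77370 / 365 = 212 yr

212 years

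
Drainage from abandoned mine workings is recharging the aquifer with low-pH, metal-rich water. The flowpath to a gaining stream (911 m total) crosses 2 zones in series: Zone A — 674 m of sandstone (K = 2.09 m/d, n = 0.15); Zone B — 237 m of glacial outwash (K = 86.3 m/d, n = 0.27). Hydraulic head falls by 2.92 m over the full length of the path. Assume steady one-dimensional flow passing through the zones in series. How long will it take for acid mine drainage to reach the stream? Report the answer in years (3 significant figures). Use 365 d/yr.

50.4 years

Steady 1-D flow in series ⇒ the Darcy flux q is identical in every zone and the zone head losses add (resistances L/K in series).
Σ(L/K) = 674/2.09 + 237/86.3 = 322.5 + 2.746 = 325.2 d
q = ΔH / Σ(L/K) = 2.92 / 325.2 = 0.008978 m/d (same in every zone)
Zone A: v = q/n = 0.008978/0.15 = 0.05985 m/d → t_A = 674/0.05985 = 11260 d
Zone B: v = q/n = 0.008978/0.27 = 0.03325 m/d → t_B = 237/0.03325 = 7127 d
Total t = 11260 + 7127 = 18390 d
   = 18390 / 365 = 50.4 yr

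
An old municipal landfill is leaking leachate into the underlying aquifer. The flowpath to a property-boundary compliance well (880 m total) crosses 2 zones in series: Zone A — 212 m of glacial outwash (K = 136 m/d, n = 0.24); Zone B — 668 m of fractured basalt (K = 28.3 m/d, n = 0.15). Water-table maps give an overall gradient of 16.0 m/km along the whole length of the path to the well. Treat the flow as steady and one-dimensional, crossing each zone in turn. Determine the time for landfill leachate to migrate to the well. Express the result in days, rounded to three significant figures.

Continuity: the same q passes through each zone, so ΔH = q·Σ(L_j/K_j) — the zones act as resistances in series.
Σ(L/K) = 212/136 + 668/28.3 = 1.559 + 23.60 = 25.16 d
K_eq = L_total / Σ(L/K) = 880 / 25.16 = 34.97 m/d
q = K_eq · i = 34.97 × 0.016 = 0.5596 m/d (same in every zone)
Zone A: v = q/n = 0.5596/0.24 = 2.331 m/d → t_A = 212/2.331 = 90.93 d
Zone B: v = q/n = 0.5596/0.15 = 3.730 m/d → t_B = 668/3.730 = 179.1 d
Total t = 90.93 + 179.1 = 270.0 d

270 days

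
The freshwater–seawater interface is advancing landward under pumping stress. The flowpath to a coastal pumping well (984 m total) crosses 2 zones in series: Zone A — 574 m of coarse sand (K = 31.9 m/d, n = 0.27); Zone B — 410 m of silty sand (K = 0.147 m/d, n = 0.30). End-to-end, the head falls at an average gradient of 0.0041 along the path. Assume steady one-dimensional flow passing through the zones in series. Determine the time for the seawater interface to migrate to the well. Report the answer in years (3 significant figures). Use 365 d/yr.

530 years

Steady 1-D flow in series ⇒ the Darcy flux q is identical in every zone and the zone head losses add (resistances L/K in series).
Σ(L/K) = 574/31.9 + 410/0.147 = 17.99 + 2789 = 2807 d
K_eq = L_total / Σ(L/K) = 984 / 2807 = 0.3505 m/d
q = K_eq · i = 0.3505 × 0.0041 = 0.001437 m/d (same in every zone)
Zone A: v = q/n = 0.001437/0.27 = 0.005323 m/d → t_A = 574/0.005323 = 107800 d
Zone B: v = q/n = 0.001437/0.30 = 0.004791 m/d → t_B = 410/0.004791 = 85580 d
Total t = 107800 + 85580 = 193400 d
   = 193400 / 365 = 530 yr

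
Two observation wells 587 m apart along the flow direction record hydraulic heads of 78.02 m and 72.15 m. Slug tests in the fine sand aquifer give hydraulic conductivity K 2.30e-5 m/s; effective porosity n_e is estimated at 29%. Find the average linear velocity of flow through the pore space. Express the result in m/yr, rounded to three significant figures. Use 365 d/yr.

Hydraulic gradient i = (78.02 − 72.15) / 587 = 5.87 / 587 = 0.01000
K = 2.30e-5 m/s × 86400 s/d = 1.987 m/d
Darcy flux q = K·i = 1.987 × 0.01000 = 0.01987 m/d
v = Ki/n = 1.987·0.01000/0.29 = 0.06852 m/d
   = 0.06852 × 365 = 25.0 m/yr

25.0 m/yr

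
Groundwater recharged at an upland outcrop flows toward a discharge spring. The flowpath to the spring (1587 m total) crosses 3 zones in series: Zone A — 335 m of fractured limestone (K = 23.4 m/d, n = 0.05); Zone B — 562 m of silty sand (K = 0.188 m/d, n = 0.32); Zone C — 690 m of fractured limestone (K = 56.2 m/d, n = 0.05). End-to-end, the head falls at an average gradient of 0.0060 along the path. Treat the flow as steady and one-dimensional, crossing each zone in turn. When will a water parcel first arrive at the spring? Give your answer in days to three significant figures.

Continuity: the same q passes through each zone, so ΔH = q·Σ(L_j/K_j) — the zones act as resistances in series.
Σ(L/K) = 335/23.4 + 562/0.188 + 690/56.2 = 14.32 + 2989 + 12.28 = 3016 d
K_eq = L_total / Σ(L/K) = 1587 / 3016 = 0.5262 m/d
q = K_eq · i = 0.5262 × 0.0060 = 0.003157 m/d (same in every zone)
Zone A: v = q/n = 0.003157/0.05 = 0.06314 m/d → t_A = 335/0.06314 = 5305 d
Zone B: v = q/n = 0.003157/0.32 = 0.009866 m/d → t_B = 562/0.009866 = 56960 d
Zone C: v = q/n = 0.003157/0.05 = 0.06314 m/d → t_C = 690/0.06314 = 10930 d
Total t = 5305 + 56960 + 10930 = 73190 d

73200 days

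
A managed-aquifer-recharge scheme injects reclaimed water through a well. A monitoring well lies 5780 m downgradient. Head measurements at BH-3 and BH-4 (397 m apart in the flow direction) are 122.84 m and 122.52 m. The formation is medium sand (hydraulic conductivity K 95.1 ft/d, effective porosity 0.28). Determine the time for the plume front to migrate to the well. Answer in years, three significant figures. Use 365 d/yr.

Hydraulic gradient i = (122.84 − 122.52) / 397 = 0.32 / 397 = 8.060e-4
K = 95.1 ft/d × 0.3048 = 28.99 m/d
q = Ki = 28.99 × 8.060e-4 = 0.02336 m/d
v_s = q/n_e = 0.02336/0.28 = 0.08344 m/d
t = L / v = 5780 / 0.08344 = 69270 d
   = 69270 / 365 = 190 yr

190 years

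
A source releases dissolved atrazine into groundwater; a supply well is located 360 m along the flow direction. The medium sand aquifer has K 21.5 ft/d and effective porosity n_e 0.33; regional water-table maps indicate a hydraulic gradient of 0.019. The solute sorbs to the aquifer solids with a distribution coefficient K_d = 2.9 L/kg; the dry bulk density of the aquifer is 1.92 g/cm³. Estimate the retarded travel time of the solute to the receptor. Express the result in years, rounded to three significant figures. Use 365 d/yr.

46.7 years

K = 21.5 ft/d × 0.3048 = 6.553 m/d
q = Ki = 6.553 × 0.019 = 0.1245 m/d
v_s = q/n_e = 0.1245/0.33 = 0.3773 m/d
Retardation R = 1 + ρ_b·K_d/n = 1 + 1.92×2.9/0.33 = 17.87
Contaminant velocity v_c = v/R = 0.3773/17.87 = 0.02111 m/d
t = L/v_c = 360/0.02111 = 17050 d
   = 17050/365 = 46.7 yr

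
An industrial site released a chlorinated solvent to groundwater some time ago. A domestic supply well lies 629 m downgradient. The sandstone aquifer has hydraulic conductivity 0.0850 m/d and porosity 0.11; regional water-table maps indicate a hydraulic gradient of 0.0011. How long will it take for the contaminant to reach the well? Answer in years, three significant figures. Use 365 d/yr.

2030 years

Darcy flux q = K·i = 0.0850 × 0.0011 = 9.350e-5 m/d
Seepage velocity v = q / n = 9.350e-5 / 0.11 = 8.500e-4 m/d
t = L / v = 629 / 8.500e-4 = 740000 d
   = 740000 / 365 = 2030 yr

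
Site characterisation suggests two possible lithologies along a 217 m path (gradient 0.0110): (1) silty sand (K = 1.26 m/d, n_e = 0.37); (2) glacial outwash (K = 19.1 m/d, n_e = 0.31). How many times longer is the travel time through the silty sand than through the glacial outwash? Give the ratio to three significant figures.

18.1

Unit 1 (silty sand): v = 1.26×0.011/0.37 = 0.03746 m/d, t = 217/0.03746 = 5793 d
Unit 2 (glacial outwash): v = 19.1×0.011/0.31 = 0.6777 m/d, t = 217/0.6777 = 320.2 d
t(silty sand) / t(glacial outwash) = 5793/320.2 = 18.1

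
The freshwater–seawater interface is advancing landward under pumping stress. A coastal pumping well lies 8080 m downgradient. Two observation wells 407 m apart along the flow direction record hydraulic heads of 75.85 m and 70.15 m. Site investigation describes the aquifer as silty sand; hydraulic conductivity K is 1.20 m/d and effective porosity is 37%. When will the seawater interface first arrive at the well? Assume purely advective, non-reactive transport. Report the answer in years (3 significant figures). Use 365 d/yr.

487 years

Hydraulic gradient i = (75.85 − 70.15) / 407 = 5.70 / 407 = 0.01400
q = Ki = 1.20 × 0.01400 = 0.01681 m/d
Seepage velocity v = q / n = 0.01681 / 0.37 = 0.04542 m/d
t = L / v = 8080 / 0.04542 = 177900 d
   = 177900 / 365 = 487 yr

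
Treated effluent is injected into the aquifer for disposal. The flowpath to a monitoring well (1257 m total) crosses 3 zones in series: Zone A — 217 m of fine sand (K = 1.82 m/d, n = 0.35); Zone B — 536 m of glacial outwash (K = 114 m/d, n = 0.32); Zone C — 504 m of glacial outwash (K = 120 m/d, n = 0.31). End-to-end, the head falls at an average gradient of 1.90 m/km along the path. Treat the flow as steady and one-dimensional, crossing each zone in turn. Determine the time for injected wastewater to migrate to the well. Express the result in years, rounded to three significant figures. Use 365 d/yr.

Continuity: the same q passes through each zone, so ΔH = q·Σ(L_j/K_j) — the zones act as resistances in series.
Σ(L/K) = 217/1.82 + 536/114 + 504/120 = 119.2 + 4.702 + 4.200 = 128.1 d
K_eq = L_total / Σ(L/K) = 1257 / 128.1 = 9.810 m/d
q = K_eq · i = 9.810 × 0.0019 = 0.01864 m/d (same in every zone)
Zone A: v = q/n = 0.01864/0.35 = 0.05326 m/d → t_A = 217/0.05326 = 4075 d
Zone B: v = q/n = 0.01864/0.32 = 0.05825 m/d → t_B = 536/0.05825 = 9202 d
Zone C: v = q/n = 0.01864/0.31 = 0.06013 m/d → t_C = 504/0.06013 = 8382 d
Total t = 4075 + 9202 + 8382 = 21660 d
   = 21660 / 365 = 59.3 yr

59.3 years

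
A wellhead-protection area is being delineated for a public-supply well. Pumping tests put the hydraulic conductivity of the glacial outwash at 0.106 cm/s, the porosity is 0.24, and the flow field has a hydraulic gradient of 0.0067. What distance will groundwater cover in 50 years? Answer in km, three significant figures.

K = 0.106 cm/s × 864 = 91.58 m/d
Darcy flux q = K·i = 91.58 × 0.0067 = 0.6136 m/d
Seepage velocity v = q / n = 0.6136 / 0.24 = 2.557 m/d
T = 50 yr × 365 = 18250 d
L = v × T = 2.557 × 18250 = 46660 m
   = 46.7 km

46.7 km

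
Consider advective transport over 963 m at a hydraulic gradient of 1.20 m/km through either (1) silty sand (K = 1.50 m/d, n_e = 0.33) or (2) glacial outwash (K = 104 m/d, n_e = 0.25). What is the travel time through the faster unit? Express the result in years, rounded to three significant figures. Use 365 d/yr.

5.29 years

Unit 1 (silty sand): v = 1.50×0.0012/0.33 = 0.005455 m/d, t = 963/0.005455 = 176600 d
Unit 2 (glacial outwash): v = 104×0.0012/0.25 = 0.4992 m/d, t = 963/0.4992 = 1929 d
Faster: 1929 d / 365 = 5.29 yr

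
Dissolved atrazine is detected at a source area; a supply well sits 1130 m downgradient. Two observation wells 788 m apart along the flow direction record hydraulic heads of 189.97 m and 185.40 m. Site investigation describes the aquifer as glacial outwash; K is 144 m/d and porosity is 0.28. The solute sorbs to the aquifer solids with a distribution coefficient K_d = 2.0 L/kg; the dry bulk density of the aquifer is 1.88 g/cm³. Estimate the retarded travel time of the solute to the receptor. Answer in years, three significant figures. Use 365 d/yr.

15.0 years

Hydraulic gradient i = (189.97 − 185.40) / 788 = 4.57 / 788 = 0.005799
Darcy flux q = K·i = 144 × 0.005799 = 0.8351 m/d
v = Ki/n = 144·0.005799/0.28 = 2.983 m/d
Retardation R = 1 + ρ_b·K_d/n = 1 + 1.88×2.0/0.28 = 14.43
Contaminant velocity v_c = v/R = 2.983/14.43 = 0.2067 m/d
t = L/v_c = 1130/0.2067 = 5466 d
   = 5466/365 = 15.0 yr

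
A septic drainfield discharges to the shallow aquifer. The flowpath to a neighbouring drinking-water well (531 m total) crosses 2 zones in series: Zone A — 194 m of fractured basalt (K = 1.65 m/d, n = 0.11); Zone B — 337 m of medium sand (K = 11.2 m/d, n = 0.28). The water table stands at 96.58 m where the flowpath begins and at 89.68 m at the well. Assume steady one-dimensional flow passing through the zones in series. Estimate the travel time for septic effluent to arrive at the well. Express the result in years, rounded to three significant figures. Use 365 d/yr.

Total head drop ΔH = 96.58 − 89.68 = 6.90 m
Continuity: the same q passes through each zone, so ΔH = q·Σ(L_j/K_j) — the zones act as resistances in series.
Σ(L/K) = 194/1.65 + 337/11.2 = 117.6 + 30.09 = 147.7 d
q = ΔH / Σ(L/K) = 6.90 / 147.7 = 0.04673 m/d (same in every zone)
Zone A: v = q/n = 0.04673/0.11 = 0.4248 m/d → t_A = 194/0.4248 = 456.7 d
Zone B: v = q/n = 0.04673/0.28 = 0.1669 m/d → t_B = 337/0.1669 = 2019 d
Total t = 456.7 + 2019 = 2476 d
   = 2476 / 365 = 6.78 yr

6.78 years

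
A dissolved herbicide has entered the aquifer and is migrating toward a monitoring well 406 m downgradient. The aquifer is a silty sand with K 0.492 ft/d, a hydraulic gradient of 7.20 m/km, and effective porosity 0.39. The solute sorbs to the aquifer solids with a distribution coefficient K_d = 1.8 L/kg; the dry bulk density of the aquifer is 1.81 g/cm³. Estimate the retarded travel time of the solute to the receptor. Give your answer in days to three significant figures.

1.37e6 days

K = 0.492 ft/d × 0.3048 = 0.1500 m/d
Specific discharge q = 0.1500 × 0.0072 = 0.001080 m/d
v_s = q/n_e = 0.001080/0.39 = 0.002769 m/d
Retardation R = 1 + ρ_b·K_d/n = 1 + 1.81×1.8/0.39 = 9.354
Contaminant velocity v_c = v/R = 0.002769/9.354 = 2.960e-4 m/d
t = L/v_c = 406/2.960e-4 = 1.372e6 d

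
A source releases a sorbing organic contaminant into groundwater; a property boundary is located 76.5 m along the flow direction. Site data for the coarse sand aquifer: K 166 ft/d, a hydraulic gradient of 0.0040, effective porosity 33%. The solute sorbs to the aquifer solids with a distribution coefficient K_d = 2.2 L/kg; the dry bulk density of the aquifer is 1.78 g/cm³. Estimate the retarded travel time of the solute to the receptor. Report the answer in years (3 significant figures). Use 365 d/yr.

4.40 years

K = 166 ft/d × 0.3048 = 50.60 m/d
Specific discharge q = 50.60 × 0.0040 = 0.2024 m/d
v = Ki/n = 50.60·0.0040/0.33 = 0.6133 m/d
Retardation R = 1 + ρ_b·K_d/n = 1 + 1.78×2.2/0.33 = 12.87
Contaminant velocity v_c = v/R = 0.6133/12.87 = 0.04767 m/d
t = L/v_c = 76.5/0.04767 = 1605 d
   = 1605/365 = 4.40 yr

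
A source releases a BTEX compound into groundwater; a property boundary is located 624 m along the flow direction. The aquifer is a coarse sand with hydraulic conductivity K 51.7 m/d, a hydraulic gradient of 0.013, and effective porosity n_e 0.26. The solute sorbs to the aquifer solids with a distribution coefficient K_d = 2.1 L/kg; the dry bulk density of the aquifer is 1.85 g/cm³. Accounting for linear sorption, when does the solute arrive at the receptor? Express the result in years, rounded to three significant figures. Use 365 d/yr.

10.5 years

q = Ki = 51.7 × 0.013 = 0.6721 m/d
Average linear velocity = 0.6721 / 0.26 = 2.585 m/d
Retardation R = 1 + ρ_b·K_d/n = 1 + 1.85×2.1/0.26 = 15.94
Contaminant velocity v_c = v/R = 2.585/15.94 = 0.1621 m/d
t = L/v_c = 624/0.1621 = 3848 d
   = 3848/365 = 10.5 yr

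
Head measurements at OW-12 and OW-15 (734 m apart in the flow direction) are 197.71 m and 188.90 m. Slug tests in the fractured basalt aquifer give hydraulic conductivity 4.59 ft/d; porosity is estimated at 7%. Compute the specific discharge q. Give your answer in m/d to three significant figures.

0.0168 m/d

Hydraulic gradient i = (197.71 − 188.90) / 734 = 8.81 / 734 = 0.01200
K = 4.59 ft/d × 0.3048 = 1.399 m/d
Specific discharge q = 1.399 × 0.01200 = 0.01679 m/d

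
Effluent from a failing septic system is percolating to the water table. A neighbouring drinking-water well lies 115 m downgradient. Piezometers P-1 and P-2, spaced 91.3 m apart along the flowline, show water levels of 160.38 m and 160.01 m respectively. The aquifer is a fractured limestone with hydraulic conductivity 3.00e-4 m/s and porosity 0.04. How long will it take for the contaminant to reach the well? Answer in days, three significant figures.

43.8 days

Hydraulic gradient i = (160.38 − 160.01) / 91.3 = 0.37 / 91.3 = 0.004053
K = 3.00e-4 m/s × 86400 s/d = 25.92 m/d
Darcy flux q = K·i = 25.92 × 0.004053 = 0.1050 m/d
Average linear velocity = 0.1050 / 0.04 = 2.626 m/d
t = L / v = 115 / 2.626 = 43.79 d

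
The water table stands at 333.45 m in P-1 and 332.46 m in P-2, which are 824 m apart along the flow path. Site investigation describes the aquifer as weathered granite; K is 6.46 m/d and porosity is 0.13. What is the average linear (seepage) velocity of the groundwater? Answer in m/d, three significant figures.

0.0597 m/d

Hydraulic gradient i = (333.45 − 332.46) / 824 = 0.99 / 824 = 0.001201
Specific discharge q = 6.46 × 0.001201 = 0.007761 m/d
Average linear velocity = 0.007761 / 0.13 = 0.05970 m/d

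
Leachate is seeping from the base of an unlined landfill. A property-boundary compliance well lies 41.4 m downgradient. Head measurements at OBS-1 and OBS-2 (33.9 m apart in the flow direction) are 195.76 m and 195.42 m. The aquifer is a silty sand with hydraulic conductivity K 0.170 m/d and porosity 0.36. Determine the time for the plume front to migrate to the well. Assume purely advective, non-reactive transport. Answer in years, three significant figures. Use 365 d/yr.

23.9 years

Hydraulic gradient i = (195.76 − 195.42) / 33.9 = 0.34 / 33.9 = 0.01003
Darcy flux q = K·i = 0.170 × 0.01003 = 0.001705 m/d
Seepage velocity v = q / n = 0.001705 / 0.36 = 0.004736 m/d
t = L / v = 41.4 / 0.004736 = 8741 d
   = 8741 / 365 = 23.9 yr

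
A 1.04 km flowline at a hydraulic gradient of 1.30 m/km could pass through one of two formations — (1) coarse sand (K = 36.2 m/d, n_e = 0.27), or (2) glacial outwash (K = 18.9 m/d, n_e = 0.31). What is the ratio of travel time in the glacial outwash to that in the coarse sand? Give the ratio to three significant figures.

2.20

Unit 1 (coarse sand): v = 36.2×0.0013/0.27 = 0.1743 m/d, t = 1040/0.1743 = 5967 d
Unit 2 (glacial outwash): v = 18.9×0.0013/0.31 = 0.07926 m/d, t = 1040/0.07926 = 13120 d
t(glacial outwash) / t(coarse sand) = 13120/5967 = 2.20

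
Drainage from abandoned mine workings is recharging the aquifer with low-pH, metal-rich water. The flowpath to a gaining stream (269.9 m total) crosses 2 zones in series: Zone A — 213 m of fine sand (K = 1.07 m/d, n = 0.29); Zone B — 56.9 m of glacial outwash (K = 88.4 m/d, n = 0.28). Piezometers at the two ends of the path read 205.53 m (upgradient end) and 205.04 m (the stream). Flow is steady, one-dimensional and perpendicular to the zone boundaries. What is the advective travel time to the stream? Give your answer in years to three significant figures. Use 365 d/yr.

86.8 years

Total head drop ΔH = 205.53 − 205.04 = 0.49 m
Continuity: the same q passes through each zone, so ΔH = q·Σ(L_j/K_j) — the zones act as resistances in series.
Σ(L/K) = 213/1.07 + 56.9/88.4 = 199.1 + 0.6437 = 199.7 d
q = ΔH / Σ(L/K) = 0.49 / 199.7 = 0.002454 m/d (same in every zone)
Zone A: v = q/n = 0.002454/0.29 = 0.008461 m/d → t_A = 213/0.008461 = 25180 d
Zone B: v = q/n = 0.002454/0.28 = 0.008763 m/d → t_B = 56.9/0.008763 = 6493 d
Total t = 25180 + 6493 = 31670 d
   = 31670 / 365 = 86.8 yr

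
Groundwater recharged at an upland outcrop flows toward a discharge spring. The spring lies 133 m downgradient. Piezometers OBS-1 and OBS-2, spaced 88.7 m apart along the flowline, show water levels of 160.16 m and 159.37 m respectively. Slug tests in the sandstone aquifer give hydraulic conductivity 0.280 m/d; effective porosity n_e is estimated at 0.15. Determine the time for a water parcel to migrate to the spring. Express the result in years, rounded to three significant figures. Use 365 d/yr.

Hydraulic gradient i = (160.16 − 159.37) / 88.7 = 0.79 / 88.7 = 0.008906
Darcy flux q = K·i = 0.280 × 0.008906 = 0.002494 m/d
Seepage velocity v = q / n = 0.002494 / 0.15 = 0.01663 m/d
t = L / v = 133 / 0.01663 = 8000 d
   = 8000 / 365 = 21.9 yr

21.9 years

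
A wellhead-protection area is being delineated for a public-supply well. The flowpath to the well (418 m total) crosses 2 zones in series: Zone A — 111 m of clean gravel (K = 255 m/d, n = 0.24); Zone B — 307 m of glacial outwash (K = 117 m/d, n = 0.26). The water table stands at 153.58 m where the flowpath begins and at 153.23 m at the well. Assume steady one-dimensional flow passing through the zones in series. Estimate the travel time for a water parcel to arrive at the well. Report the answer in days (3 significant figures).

Total head drop ΔH = 153.58 − 153.23 = 0.35 m
Steady 1-D flow in series ⇒ the Darcy flux q is identical in every zone and the zone head losses add (resistances L/K in series).
Σ(L/K) = 111/255 + 307/117 = 0.4353 + 2.624 = 3.059 d
q = ΔH / Σ(L/K) = 0.35 / 3.059 = 0.1144 m/d (same in every zone)
Zone A: v = q/n = 0.1144/0.24 = 0.4767 m/d → t_A = 111/0.4767 = 232.9 d
Zone B: v = q/n = 0.1144/0.26 = 0.4400 m/d → t_B = 307/0.4400 = 697.7 d
Total t = 232.9 + 697.7 = 930.5 d

931 days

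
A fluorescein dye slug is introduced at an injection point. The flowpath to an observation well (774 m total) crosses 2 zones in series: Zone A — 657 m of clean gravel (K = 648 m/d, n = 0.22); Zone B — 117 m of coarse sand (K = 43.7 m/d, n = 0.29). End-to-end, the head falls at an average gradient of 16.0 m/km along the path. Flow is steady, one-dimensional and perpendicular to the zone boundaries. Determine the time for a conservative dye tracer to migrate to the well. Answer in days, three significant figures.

53.2 days

For zones in series the flux q is common to all zones; the equivalent conductivity is the harmonic (thickness-weighted) mean, K_eq = L_total / Σ(L_j/K_j).
Σ(L/K) = 657/648 + 117/43.7 = 1.014 + 2.677 = 3.691 d
K_eq = L_total / Σ(L/K) = 774 / 3.691 = 209.7 m/d
q = K_eq · i = 209.7 × 0.016 = 3.355 m/d (same in every zone)
Zone A: v = q/n = 3.355/0.22 = 15.25 m/d → t_A = 657/15.25 = 43.08 d
Zone B: v = q/n = 3.355/0.29 = 11.57 m/d → t_B = 117/11.57 = 10.11 d
Total t = 43.08 + 10.11 = 53.20 d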